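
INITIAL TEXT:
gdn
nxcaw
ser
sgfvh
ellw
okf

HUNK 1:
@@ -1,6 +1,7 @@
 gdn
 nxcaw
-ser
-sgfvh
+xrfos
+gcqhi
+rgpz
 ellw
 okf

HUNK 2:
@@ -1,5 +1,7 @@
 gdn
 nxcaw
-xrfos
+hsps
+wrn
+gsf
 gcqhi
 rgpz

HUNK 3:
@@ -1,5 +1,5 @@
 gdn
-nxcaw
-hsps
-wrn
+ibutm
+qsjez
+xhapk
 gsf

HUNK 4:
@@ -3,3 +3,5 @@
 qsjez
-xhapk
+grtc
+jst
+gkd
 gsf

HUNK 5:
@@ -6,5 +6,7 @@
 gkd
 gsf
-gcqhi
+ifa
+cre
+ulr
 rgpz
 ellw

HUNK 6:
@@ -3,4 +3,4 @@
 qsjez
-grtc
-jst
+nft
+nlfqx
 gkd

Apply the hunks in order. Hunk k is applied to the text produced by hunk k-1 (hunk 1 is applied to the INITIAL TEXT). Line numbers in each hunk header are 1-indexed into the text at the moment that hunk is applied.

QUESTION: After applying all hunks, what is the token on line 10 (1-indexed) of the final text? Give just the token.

Answer: ulr

Derivation:
Hunk 1: at line 1 remove [ser,sgfvh] add [xrfos,gcqhi,rgpz] -> 7 lines: gdn nxcaw xrfos gcqhi rgpz ellw okf
Hunk 2: at line 1 remove [xrfos] add [hsps,wrn,gsf] -> 9 lines: gdn nxcaw hsps wrn gsf gcqhi rgpz ellw okf
Hunk 3: at line 1 remove [nxcaw,hsps,wrn] add [ibutm,qsjez,xhapk] -> 9 lines: gdn ibutm qsjez xhapk gsf gcqhi rgpz ellw okf
Hunk 4: at line 3 remove [xhapk] add [grtc,jst,gkd] -> 11 lines: gdn ibutm qsjez grtc jst gkd gsf gcqhi rgpz ellw okf
Hunk 5: at line 6 remove [gcqhi] add [ifa,cre,ulr] -> 13 lines: gdn ibutm qsjez grtc jst gkd gsf ifa cre ulr rgpz ellw okf
Hunk 6: at line 3 remove [grtc,jst] add [nft,nlfqx] -> 13 lines: gdn ibutm qsjez nft nlfqx gkd gsf ifa cre ulr rgpz ellw okf
Final line 10: ulr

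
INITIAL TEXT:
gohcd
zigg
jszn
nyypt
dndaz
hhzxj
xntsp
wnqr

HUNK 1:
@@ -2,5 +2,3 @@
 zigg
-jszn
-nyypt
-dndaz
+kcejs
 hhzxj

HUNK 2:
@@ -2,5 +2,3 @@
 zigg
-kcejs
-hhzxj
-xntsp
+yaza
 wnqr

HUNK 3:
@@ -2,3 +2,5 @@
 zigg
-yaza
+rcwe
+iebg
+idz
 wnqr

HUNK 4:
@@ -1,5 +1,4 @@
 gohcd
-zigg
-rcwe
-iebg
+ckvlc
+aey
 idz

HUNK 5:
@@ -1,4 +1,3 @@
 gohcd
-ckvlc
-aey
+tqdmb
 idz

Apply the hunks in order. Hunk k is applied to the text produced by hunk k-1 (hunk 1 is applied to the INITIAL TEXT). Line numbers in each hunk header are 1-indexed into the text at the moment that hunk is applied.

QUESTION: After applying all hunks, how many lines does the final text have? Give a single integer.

Answer: 4

Derivation:
Hunk 1: at line 2 remove [jszn,nyypt,dndaz] add [kcejs] -> 6 lines: gohcd zigg kcejs hhzxj xntsp wnqr
Hunk 2: at line 2 remove [kcejs,hhzxj,xntsp] add [yaza] -> 4 lines: gohcd zigg yaza wnqr
Hunk 3: at line 2 remove [yaza] add [rcwe,iebg,idz] -> 6 lines: gohcd zigg rcwe iebg idz wnqr
Hunk 4: at line 1 remove [zigg,rcwe,iebg] add [ckvlc,aey] -> 5 lines: gohcd ckvlc aey idz wnqr
Hunk 5: at line 1 remove [ckvlc,aey] add [tqdmb] -> 4 lines: gohcd tqdmb idz wnqr
Final line count: 4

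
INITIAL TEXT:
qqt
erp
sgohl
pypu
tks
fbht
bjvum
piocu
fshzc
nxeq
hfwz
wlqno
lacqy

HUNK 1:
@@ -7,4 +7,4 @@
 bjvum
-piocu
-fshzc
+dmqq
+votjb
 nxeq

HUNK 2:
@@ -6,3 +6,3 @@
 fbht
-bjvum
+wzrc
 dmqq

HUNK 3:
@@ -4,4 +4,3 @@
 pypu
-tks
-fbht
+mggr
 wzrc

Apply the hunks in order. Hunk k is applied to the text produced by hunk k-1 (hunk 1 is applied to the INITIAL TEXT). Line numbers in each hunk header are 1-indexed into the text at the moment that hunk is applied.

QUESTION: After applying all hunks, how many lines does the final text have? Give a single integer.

Hunk 1: at line 7 remove [piocu,fshzc] add [dmqq,votjb] -> 13 lines: qqt erp sgohl pypu tks fbht bjvum dmqq votjb nxeq hfwz wlqno lacqy
Hunk 2: at line 6 remove [bjvum] add [wzrc] -> 13 lines: qqt erp sgohl pypu tks fbht wzrc dmqq votjb nxeq hfwz wlqno lacqy
Hunk 3: at line 4 remove [tks,fbht] add [mggr] -> 12 lines: qqt erp sgohl pypu mggr wzrc dmqq votjb nxeq hfwz wlqno lacqy
Final line count: 12

Answer: 12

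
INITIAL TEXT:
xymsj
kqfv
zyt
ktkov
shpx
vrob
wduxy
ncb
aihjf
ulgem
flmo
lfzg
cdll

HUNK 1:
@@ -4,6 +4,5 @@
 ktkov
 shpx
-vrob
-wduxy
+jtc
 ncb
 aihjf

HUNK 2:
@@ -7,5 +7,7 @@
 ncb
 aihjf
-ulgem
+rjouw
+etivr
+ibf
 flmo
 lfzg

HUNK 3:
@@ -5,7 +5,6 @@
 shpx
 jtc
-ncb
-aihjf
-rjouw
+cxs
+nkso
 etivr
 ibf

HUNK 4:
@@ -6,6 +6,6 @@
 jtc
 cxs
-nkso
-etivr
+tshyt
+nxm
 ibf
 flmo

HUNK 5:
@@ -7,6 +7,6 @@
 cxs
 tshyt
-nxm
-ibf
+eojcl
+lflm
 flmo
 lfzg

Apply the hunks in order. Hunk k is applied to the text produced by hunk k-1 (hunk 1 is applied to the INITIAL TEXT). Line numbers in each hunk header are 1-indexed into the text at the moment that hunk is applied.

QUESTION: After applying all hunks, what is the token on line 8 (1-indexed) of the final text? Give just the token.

Hunk 1: at line 4 remove [vrob,wduxy] add [jtc] -> 12 lines: xymsj kqfv zyt ktkov shpx jtc ncb aihjf ulgem flmo lfzg cdll
Hunk 2: at line 7 remove [ulgem] add [rjouw,etivr,ibf] -> 14 lines: xymsj kqfv zyt ktkov shpx jtc ncb aihjf rjouw etivr ibf flmo lfzg cdll
Hunk 3: at line 5 remove [ncb,aihjf,rjouw] add [cxs,nkso] -> 13 lines: xymsj kqfv zyt ktkov shpx jtc cxs nkso etivr ibf flmo lfzg cdll
Hunk 4: at line 6 remove [nkso,etivr] add [tshyt,nxm] -> 13 lines: xymsj kqfv zyt ktkov shpx jtc cxs tshyt nxm ibf flmo lfzg cdll
Hunk 5: at line 7 remove [nxm,ibf] add [eojcl,lflm] -> 13 lines: xymsj kqfv zyt ktkov shpx jtc cxs tshyt eojcl lflm flmo lfzg cdll
Final line 8: tshyt

Answer: tshyt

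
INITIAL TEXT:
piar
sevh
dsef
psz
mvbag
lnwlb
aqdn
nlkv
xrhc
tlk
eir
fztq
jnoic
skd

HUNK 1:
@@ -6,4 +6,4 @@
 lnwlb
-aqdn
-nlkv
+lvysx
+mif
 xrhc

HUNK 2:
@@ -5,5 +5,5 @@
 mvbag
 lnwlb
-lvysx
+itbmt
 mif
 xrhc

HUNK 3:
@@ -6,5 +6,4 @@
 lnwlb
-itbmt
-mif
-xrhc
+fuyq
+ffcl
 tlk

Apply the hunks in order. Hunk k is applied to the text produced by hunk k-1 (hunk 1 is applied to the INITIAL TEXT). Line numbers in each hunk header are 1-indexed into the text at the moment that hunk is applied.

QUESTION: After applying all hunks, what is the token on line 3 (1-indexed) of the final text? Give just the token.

Answer: dsef

Derivation:
Hunk 1: at line 6 remove [aqdn,nlkv] add [lvysx,mif] -> 14 lines: piar sevh dsef psz mvbag lnwlb lvysx mif xrhc tlk eir fztq jnoic skd
Hunk 2: at line 5 remove [lvysx] add [itbmt] -> 14 lines: piar sevh dsef psz mvbag lnwlb itbmt mif xrhc tlk eir fztq jnoic skd
Hunk 3: at line 6 remove [itbmt,mif,xrhc] add [fuyq,ffcl] -> 13 lines: piar sevh dsef psz mvbag lnwlb fuyq ffcl tlk eir fztq jnoic skd
Final line 3: dsef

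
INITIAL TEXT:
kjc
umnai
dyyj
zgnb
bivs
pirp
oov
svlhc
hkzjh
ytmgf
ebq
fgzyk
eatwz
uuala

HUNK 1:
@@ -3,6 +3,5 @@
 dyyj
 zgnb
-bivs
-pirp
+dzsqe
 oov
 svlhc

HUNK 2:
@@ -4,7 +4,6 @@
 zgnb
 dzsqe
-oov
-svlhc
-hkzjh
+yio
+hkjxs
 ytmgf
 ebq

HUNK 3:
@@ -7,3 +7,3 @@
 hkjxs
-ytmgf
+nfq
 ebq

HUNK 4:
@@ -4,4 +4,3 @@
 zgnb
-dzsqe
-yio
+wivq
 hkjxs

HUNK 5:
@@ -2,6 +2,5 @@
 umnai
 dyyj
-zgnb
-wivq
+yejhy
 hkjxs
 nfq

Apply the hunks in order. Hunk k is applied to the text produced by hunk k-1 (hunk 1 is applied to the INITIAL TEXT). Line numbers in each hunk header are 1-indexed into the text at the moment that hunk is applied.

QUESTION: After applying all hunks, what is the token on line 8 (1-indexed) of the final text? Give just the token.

Hunk 1: at line 3 remove [bivs,pirp] add [dzsqe] -> 13 lines: kjc umnai dyyj zgnb dzsqe oov svlhc hkzjh ytmgf ebq fgzyk eatwz uuala
Hunk 2: at line 4 remove [oov,svlhc,hkzjh] add [yio,hkjxs] -> 12 lines: kjc umnai dyyj zgnb dzsqe yio hkjxs ytmgf ebq fgzyk eatwz uuala
Hunk 3: at line 7 remove [ytmgf] add [nfq] -> 12 lines: kjc umnai dyyj zgnb dzsqe yio hkjxs nfq ebq fgzyk eatwz uuala
Hunk 4: at line 4 remove [dzsqe,yio] add [wivq] -> 11 lines: kjc umnai dyyj zgnb wivq hkjxs nfq ebq fgzyk eatwz uuala
Hunk 5: at line 2 remove [zgnb,wivq] add [yejhy] -> 10 lines: kjc umnai dyyj yejhy hkjxs nfq ebq fgzyk eatwz uuala
Final line 8: fgzyk

Answer: fgzyk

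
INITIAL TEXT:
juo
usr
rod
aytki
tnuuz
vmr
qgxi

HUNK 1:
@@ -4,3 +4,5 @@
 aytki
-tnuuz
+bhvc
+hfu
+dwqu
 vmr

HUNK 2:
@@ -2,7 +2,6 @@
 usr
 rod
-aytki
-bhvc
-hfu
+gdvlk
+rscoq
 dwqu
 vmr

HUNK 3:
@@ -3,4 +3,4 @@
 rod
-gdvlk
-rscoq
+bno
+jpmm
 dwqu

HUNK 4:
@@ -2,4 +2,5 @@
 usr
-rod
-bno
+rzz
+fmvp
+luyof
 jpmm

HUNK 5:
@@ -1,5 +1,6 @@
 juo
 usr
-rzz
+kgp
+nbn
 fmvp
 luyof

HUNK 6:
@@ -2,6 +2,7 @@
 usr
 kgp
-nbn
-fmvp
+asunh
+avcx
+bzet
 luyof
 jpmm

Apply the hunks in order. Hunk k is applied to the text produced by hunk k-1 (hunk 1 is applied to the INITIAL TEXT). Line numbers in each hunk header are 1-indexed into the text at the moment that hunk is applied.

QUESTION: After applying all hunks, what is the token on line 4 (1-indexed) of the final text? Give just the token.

Hunk 1: at line 4 remove [tnuuz] add [bhvc,hfu,dwqu] -> 9 lines: juo usr rod aytki bhvc hfu dwqu vmr qgxi
Hunk 2: at line 2 remove [aytki,bhvc,hfu] add [gdvlk,rscoq] -> 8 lines: juo usr rod gdvlk rscoq dwqu vmr qgxi
Hunk 3: at line 3 remove [gdvlk,rscoq] add [bno,jpmm] -> 8 lines: juo usr rod bno jpmm dwqu vmr qgxi
Hunk 4: at line 2 remove [rod,bno] add [rzz,fmvp,luyof] -> 9 lines: juo usr rzz fmvp luyof jpmm dwqu vmr qgxi
Hunk 5: at line 1 remove [rzz] add [kgp,nbn] -> 10 lines: juo usr kgp nbn fmvp luyof jpmm dwqu vmr qgxi
Hunk 6: at line 2 remove [nbn,fmvp] add [asunh,avcx,bzet] -> 11 lines: juo usr kgp asunh avcx bzet luyof jpmm dwqu vmr qgxi
Final line 4: asunh

Answer: asunh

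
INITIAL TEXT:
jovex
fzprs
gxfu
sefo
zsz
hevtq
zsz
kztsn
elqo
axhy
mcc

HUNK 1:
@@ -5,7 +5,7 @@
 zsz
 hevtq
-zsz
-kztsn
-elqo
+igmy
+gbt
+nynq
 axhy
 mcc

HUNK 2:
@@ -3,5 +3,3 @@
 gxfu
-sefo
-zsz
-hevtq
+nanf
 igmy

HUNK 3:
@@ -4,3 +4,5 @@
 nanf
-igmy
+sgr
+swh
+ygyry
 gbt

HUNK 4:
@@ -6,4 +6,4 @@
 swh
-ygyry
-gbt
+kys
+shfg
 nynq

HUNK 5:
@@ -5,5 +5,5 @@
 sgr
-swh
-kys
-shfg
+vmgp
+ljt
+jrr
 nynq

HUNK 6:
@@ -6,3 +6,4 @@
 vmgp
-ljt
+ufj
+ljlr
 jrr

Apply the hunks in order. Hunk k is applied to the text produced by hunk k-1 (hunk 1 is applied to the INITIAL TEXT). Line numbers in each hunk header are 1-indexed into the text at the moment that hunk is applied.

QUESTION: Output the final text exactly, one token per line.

Answer: jovex
fzprs
gxfu
nanf
sgr
vmgp
ufj
ljlr
jrr
nynq
axhy
mcc

Derivation:
Hunk 1: at line 5 remove [zsz,kztsn,elqo] add [igmy,gbt,nynq] -> 11 lines: jovex fzprs gxfu sefo zsz hevtq igmy gbt nynq axhy mcc
Hunk 2: at line 3 remove [sefo,zsz,hevtq] add [nanf] -> 9 lines: jovex fzprs gxfu nanf igmy gbt nynq axhy mcc
Hunk 3: at line 4 remove [igmy] add [sgr,swh,ygyry] -> 11 lines: jovex fzprs gxfu nanf sgr swh ygyry gbt nynq axhy mcc
Hunk 4: at line 6 remove [ygyry,gbt] add [kys,shfg] -> 11 lines: jovex fzprs gxfu nanf sgr swh kys shfg nynq axhy mcc
Hunk 5: at line 5 remove [swh,kys,shfg] add [vmgp,ljt,jrr] -> 11 lines: jovex fzprs gxfu nanf sgr vmgp ljt jrr nynq axhy mcc
Hunk 6: at line 6 remove [ljt] add [ufj,ljlr] -> 12 lines: jovex fzprs gxfu nanf sgr vmgp ufj ljlr jrr nynq axhy mcc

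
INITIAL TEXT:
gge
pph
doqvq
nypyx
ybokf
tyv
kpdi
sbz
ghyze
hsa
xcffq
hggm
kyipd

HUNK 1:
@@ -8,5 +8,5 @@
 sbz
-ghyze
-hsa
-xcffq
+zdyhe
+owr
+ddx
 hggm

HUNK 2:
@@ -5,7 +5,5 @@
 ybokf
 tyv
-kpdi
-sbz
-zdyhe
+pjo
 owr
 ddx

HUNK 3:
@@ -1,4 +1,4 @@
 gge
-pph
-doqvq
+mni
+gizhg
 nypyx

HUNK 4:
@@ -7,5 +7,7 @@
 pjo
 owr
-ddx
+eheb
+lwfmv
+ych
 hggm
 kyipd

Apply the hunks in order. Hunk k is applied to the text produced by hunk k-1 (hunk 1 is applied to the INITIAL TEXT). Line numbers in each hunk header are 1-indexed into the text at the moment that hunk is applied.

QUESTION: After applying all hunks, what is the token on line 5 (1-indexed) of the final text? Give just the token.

Hunk 1: at line 8 remove [ghyze,hsa,xcffq] add [zdyhe,owr,ddx] -> 13 lines: gge pph doqvq nypyx ybokf tyv kpdi sbz zdyhe owr ddx hggm kyipd
Hunk 2: at line 5 remove [kpdi,sbz,zdyhe] add [pjo] -> 11 lines: gge pph doqvq nypyx ybokf tyv pjo owr ddx hggm kyipd
Hunk 3: at line 1 remove [pph,doqvq] add [mni,gizhg] -> 11 lines: gge mni gizhg nypyx ybokf tyv pjo owr ddx hggm kyipd
Hunk 4: at line 7 remove [ddx] add [eheb,lwfmv,ych] -> 13 lines: gge mni gizhg nypyx ybokf tyv pjo owr eheb lwfmv ych hggm kyipd
Final line 5: ybokf

Answer: ybokf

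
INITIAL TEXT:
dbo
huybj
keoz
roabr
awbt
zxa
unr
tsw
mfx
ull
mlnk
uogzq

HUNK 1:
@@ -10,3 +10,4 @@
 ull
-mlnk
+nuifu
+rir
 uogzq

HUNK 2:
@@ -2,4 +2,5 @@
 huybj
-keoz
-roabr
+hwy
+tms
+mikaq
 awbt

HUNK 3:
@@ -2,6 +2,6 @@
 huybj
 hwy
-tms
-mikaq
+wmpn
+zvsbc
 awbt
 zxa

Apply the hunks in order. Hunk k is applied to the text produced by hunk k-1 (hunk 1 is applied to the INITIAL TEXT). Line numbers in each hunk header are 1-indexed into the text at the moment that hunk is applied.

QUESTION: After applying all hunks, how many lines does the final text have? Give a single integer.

Answer: 14

Derivation:
Hunk 1: at line 10 remove [mlnk] add [nuifu,rir] -> 13 lines: dbo huybj keoz roabr awbt zxa unr tsw mfx ull nuifu rir uogzq
Hunk 2: at line 2 remove [keoz,roabr] add [hwy,tms,mikaq] -> 14 lines: dbo huybj hwy tms mikaq awbt zxa unr tsw mfx ull nuifu rir uogzq
Hunk 3: at line 2 remove [tms,mikaq] add [wmpn,zvsbc] -> 14 lines: dbo huybj hwy wmpn zvsbc awbt zxa unr tsw mfx ull nuifu rir uogzq
Final line count: 14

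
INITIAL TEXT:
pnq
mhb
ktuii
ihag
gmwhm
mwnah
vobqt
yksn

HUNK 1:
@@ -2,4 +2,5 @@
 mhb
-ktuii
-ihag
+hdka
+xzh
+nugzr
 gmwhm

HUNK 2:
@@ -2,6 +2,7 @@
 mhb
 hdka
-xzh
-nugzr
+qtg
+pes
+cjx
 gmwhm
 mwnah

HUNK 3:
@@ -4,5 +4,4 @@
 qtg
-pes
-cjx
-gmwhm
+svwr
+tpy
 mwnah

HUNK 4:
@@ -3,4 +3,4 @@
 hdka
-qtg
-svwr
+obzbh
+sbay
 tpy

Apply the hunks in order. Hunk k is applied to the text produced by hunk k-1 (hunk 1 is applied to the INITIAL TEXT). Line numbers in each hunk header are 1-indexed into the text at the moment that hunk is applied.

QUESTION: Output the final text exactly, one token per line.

Hunk 1: at line 2 remove [ktuii,ihag] add [hdka,xzh,nugzr] -> 9 lines: pnq mhb hdka xzh nugzr gmwhm mwnah vobqt yksn
Hunk 2: at line 2 remove [xzh,nugzr] add [qtg,pes,cjx] -> 10 lines: pnq mhb hdka qtg pes cjx gmwhm mwnah vobqt yksn
Hunk 3: at line 4 remove [pes,cjx,gmwhm] add [svwr,tpy] -> 9 lines: pnq mhb hdka qtg svwr tpy mwnah vobqt yksn
Hunk 4: at line 3 remove [qtg,svwr] add [obzbh,sbay] -> 9 lines: pnq mhb hdka obzbh sbay tpy mwnah vobqt yksn

Answer: pnq
mhb
hdka
obzbh
sbay
tpy
mwnah
vobqt
yksn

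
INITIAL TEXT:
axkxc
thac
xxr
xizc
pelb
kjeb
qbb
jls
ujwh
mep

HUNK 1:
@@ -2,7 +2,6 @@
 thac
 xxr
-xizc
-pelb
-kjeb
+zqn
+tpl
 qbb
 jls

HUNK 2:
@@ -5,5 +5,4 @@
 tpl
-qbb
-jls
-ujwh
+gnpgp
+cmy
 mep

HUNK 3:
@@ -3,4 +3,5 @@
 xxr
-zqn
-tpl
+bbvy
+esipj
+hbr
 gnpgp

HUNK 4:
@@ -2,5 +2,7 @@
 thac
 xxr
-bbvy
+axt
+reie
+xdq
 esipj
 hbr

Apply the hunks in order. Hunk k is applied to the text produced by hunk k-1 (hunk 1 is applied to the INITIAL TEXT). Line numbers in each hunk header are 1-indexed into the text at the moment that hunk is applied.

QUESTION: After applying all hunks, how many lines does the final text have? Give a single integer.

Hunk 1: at line 2 remove [xizc,pelb,kjeb] add [zqn,tpl] -> 9 lines: axkxc thac xxr zqn tpl qbb jls ujwh mep
Hunk 2: at line 5 remove [qbb,jls,ujwh] add [gnpgp,cmy] -> 8 lines: axkxc thac xxr zqn tpl gnpgp cmy mep
Hunk 3: at line 3 remove [zqn,tpl] add [bbvy,esipj,hbr] -> 9 lines: axkxc thac xxr bbvy esipj hbr gnpgp cmy mep
Hunk 4: at line 2 remove [bbvy] add [axt,reie,xdq] -> 11 lines: axkxc thac xxr axt reie xdq esipj hbr gnpgp cmy mep
Final line count: 11

Answer: 11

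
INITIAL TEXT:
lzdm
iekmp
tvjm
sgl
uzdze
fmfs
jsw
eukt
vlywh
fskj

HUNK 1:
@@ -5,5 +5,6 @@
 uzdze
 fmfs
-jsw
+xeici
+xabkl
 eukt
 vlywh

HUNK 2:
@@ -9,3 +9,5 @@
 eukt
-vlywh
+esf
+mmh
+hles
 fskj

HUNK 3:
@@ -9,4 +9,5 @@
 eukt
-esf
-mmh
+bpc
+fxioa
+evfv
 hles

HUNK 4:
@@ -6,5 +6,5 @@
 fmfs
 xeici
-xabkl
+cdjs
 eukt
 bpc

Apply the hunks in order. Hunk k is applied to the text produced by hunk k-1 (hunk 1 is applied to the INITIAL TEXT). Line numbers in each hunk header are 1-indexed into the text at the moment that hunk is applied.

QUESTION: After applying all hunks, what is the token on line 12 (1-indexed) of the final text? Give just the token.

Hunk 1: at line 5 remove [jsw] add [xeici,xabkl] -> 11 lines: lzdm iekmp tvjm sgl uzdze fmfs xeici xabkl eukt vlywh fskj
Hunk 2: at line 9 remove [vlywh] add [esf,mmh,hles] -> 13 lines: lzdm iekmp tvjm sgl uzdze fmfs xeici xabkl eukt esf mmh hles fskj
Hunk 3: at line 9 remove [esf,mmh] add [bpc,fxioa,evfv] -> 14 lines: lzdm iekmp tvjm sgl uzdze fmfs xeici xabkl eukt bpc fxioa evfv hles fskj
Hunk 4: at line 6 remove [xabkl] add [cdjs] -> 14 lines: lzdm iekmp tvjm sgl uzdze fmfs xeici cdjs eukt bpc fxioa evfv hles fskj
Final line 12: evfv

Answer: evfv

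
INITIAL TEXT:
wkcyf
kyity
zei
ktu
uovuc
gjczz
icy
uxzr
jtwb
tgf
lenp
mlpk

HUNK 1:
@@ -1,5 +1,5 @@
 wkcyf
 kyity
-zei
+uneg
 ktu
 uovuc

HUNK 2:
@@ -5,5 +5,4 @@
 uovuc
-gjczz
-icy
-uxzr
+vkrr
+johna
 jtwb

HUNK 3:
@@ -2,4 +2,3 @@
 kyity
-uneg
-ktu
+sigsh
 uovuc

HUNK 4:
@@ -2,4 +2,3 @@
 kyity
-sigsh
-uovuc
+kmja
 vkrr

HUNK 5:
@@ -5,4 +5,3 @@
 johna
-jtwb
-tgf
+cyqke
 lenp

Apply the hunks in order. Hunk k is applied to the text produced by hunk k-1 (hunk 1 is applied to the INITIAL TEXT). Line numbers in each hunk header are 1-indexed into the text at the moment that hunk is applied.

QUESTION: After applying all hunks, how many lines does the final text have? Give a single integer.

Hunk 1: at line 1 remove [zei] add [uneg] -> 12 lines: wkcyf kyity uneg ktu uovuc gjczz icy uxzr jtwb tgf lenp mlpk
Hunk 2: at line 5 remove [gjczz,icy,uxzr] add [vkrr,johna] -> 11 lines: wkcyf kyity uneg ktu uovuc vkrr johna jtwb tgf lenp mlpk
Hunk 3: at line 2 remove [uneg,ktu] add [sigsh] -> 10 lines: wkcyf kyity sigsh uovuc vkrr johna jtwb tgf lenp mlpk
Hunk 4: at line 2 remove [sigsh,uovuc] add [kmja] -> 9 lines: wkcyf kyity kmja vkrr johna jtwb tgf lenp mlpk
Hunk 5: at line 5 remove [jtwb,tgf] add [cyqke] -> 8 lines: wkcyf kyity kmja vkrr johna cyqke lenp mlpk
Final line count: 8

Answer: 8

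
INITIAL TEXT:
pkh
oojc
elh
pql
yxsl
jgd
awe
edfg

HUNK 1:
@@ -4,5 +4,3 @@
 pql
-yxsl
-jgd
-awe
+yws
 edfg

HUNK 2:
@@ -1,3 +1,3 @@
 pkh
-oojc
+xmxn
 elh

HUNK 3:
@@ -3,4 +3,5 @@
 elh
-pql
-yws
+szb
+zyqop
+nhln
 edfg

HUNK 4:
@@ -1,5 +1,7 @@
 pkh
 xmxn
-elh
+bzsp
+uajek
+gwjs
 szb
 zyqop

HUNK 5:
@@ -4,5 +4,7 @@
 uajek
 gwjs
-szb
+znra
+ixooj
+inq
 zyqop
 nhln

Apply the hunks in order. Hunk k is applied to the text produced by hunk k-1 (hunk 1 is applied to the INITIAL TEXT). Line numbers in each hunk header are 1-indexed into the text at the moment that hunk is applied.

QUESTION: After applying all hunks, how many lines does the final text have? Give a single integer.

Answer: 11

Derivation:
Hunk 1: at line 4 remove [yxsl,jgd,awe] add [yws] -> 6 lines: pkh oojc elh pql yws edfg
Hunk 2: at line 1 remove [oojc] add [xmxn] -> 6 lines: pkh xmxn elh pql yws edfg
Hunk 3: at line 3 remove [pql,yws] add [szb,zyqop,nhln] -> 7 lines: pkh xmxn elh szb zyqop nhln edfg
Hunk 4: at line 1 remove [elh] add [bzsp,uajek,gwjs] -> 9 lines: pkh xmxn bzsp uajek gwjs szb zyqop nhln edfg
Hunk 5: at line 4 remove [szb] add [znra,ixooj,inq] -> 11 lines: pkh xmxn bzsp uajek gwjs znra ixooj inq zyqop nhln edfg
Final line count: 11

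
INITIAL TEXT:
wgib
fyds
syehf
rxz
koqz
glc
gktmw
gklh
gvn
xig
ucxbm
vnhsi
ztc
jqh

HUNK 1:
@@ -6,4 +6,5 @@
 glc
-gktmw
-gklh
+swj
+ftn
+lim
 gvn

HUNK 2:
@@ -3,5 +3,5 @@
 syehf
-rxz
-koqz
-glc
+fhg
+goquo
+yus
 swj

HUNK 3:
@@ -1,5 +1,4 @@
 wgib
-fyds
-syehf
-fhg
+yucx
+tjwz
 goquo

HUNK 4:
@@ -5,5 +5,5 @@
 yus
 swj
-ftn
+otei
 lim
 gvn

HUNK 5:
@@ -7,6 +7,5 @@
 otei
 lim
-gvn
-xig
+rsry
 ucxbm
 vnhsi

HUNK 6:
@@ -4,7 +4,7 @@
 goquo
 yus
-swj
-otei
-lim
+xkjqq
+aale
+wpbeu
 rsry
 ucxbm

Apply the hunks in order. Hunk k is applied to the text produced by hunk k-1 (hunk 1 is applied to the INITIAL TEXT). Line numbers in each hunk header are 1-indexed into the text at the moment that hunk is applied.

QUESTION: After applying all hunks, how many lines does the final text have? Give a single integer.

Answer: 13

Derivation:
Hunk 1: at line 6 remove [gktmw,gklh] add [swj,ftn,lim] -> 15 lines: wgib fyds syehf rxz koqz glc swj ftn lim gvn xig ucxbm vnhsi ztc jqh
Hunk 2: at line 3 remove [rxz,koqz,glc] add [fhg,goquo,yus] -> 15 lines: wgib fyds syehf fhg goquo yus swj ftn lim gvn xig ucxbm vnhsi ztc jqh
Hunk 3: at line 1 remove [fyds,syehf,fhg] add [yucx,tjwz] -> 14 lines: wgib yucx tjwz goquo yus swj ftn lim gvn xig ucxbm vnhsi ztc jqh
Hunk 4: at line 5 remove [ftn] add [otei] -> 14 lines: wgib yucx tjwz goquo yus swj otei lim gvn xig ucxbm vnhsi ztc jqh
Hunk 5: at line 7 remove [gvn,xig] add [rsry] -> 13 lines: wgib yucx tjwz goquo yus swj otei lim rsry ucxbm vnhsi ztc jqh
Hunk 6: at line 4 remove [swj,otei,lim] add [xkjqq,aale,wpbeu] -> 13 lines: wgib yucx tjwz goquo yus xkjqq aale wpbeu rsry ucxbm vnhsi ztc jqh
Final line count: 13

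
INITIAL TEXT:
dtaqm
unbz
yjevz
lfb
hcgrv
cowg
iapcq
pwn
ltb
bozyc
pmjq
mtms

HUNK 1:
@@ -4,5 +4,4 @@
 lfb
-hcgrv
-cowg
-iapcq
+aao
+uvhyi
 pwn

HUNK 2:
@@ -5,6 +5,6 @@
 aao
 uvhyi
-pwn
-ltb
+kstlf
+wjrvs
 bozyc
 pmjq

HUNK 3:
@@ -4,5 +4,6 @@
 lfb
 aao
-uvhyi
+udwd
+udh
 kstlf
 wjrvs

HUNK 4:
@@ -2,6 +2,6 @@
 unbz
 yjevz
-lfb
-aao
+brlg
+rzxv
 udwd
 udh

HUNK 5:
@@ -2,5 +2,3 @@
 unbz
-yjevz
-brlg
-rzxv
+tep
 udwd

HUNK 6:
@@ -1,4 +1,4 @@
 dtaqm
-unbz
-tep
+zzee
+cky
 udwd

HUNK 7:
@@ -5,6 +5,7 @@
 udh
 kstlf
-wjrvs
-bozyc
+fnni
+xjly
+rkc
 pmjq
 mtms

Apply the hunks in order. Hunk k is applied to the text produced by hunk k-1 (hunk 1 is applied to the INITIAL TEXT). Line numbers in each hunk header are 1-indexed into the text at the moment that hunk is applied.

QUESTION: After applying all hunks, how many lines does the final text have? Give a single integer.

Answer: 11

Derivation:
Hunk 1: at line 4 remove [hcgrv,cowg,iapcq] add [aao,uvhyi] -> 11 lines: dtaqm unbz yjevz lfb aao uvhyi pwn ltb bozyc pmjq mtms
Hunk 2: at line 5 remove [pwn,ltb] add [kstlf,wjrvs] -> 11 lines: dtaqm unbz yjevz lfb aao uvhyi kstlf wjrvs bozyc pmjq mtms
Hunk 3: at line 4 remove [uvhyi] add [udwd,udh] -> 12 lines: dtaqm unbz yjevz lfb aao udwd udh kstlf wjrvs bozyc pmjq mtms
Hunk 4: at line 2 remove [lfb,aao] add [brlg,rzxv] -> 12 lines: dtaqm unbz yjevz brlg rzxv udwd udh kstlf wjrvs bozyc pmjq mtms
Hunk 5: at line 2 remove [yjevz,brlg,rzxv] add [tep] -> 10 lines: dtaqm unbz tep udwd udh kstlf wjrvs bozyc pmjq mtms
Hunk 6: at line 1 remove [unbz,tep] add [zzee,cky] -> 10 lines: dtaqm zzee cky udwd udh kstlf wjrvs bozyc pmjq mtms
Hunk 7: at line 5 remove [wjrvs,bozyc] add [fnni,xjly,rkc] -> 11 lines: dtaqm zzee cky udwd udh kstlf fnni xjly rkc pmjq mtms
Final line count: 11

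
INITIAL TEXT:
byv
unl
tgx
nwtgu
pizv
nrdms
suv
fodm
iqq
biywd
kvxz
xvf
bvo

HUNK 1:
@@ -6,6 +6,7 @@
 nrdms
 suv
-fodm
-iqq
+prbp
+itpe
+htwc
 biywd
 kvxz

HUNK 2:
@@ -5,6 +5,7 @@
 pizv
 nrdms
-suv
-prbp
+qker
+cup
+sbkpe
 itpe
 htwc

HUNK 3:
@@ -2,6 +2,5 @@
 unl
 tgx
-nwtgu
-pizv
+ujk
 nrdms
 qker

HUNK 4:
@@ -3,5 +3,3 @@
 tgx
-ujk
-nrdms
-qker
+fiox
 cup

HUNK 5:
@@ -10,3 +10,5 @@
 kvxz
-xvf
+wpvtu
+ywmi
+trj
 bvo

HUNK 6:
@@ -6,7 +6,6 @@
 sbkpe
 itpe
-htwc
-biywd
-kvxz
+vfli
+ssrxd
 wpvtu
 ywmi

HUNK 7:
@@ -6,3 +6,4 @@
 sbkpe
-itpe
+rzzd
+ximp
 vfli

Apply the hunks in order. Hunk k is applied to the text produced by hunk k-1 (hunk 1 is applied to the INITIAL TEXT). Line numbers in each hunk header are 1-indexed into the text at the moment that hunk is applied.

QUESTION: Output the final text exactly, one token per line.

Answer: byv
unl
tgx
fiox
cup
sbkpe
rzzd
ximp
vfli
ssrxd
wpvtu
ywmi
trj
bvo

Derivation:
Hunk 1: at line 6 remove [fodm,iqq] add [prbp,itpe,htwc] -> 14 lines: byv unl tgx nwtgu pizv nrdms suv prbp itpe htwc biywd kvxz xvf bvo
Hunk 2: at line 5 remove [suv,prbp] add [qker,cup,sbkpe] -> 15 lines: byv unl tgx nwtgu pizv nrdms qker cup sbkpe itpe htwc biywd kvxz xvf bvo
Hunk 3: at line 2 remove [nwtgu,pizv] add [ujk] -> 14 lines: byv unl tgx ujk nrdms qker cup sbkpe itpe htwc biywd kvxz xvf bvo
Hunk 4: at line 3 remove [ujk,nrdms,qker] add [fiox] -> 12 lines: byv unl tgx fiox cup sbkpe itpe htwc biywd kvxz xvf bvo
Hunk 5: at line 10 remove [xvf] add [wpvtu,ywmi,trj] -> 14 lines: byv unl tgx fiox cup sbkpe itpe htwc biywd kvxz wpvtu ywmi trj bvo
Hunk 6: at line 6 remove [htwc,biywd,kvxz] add [vfli,ssrxd] -> 13 lines: byv unl tgx fiox cup sbkpe itpe vfli ssrxd wpvtu ywmi trj bvo
Hunk 7: at line 6 remove [itpe] add [rzzd,ximp] -> 14 lines: byv unl tgx fiox cup sbkpe rzzd ximp vfli ssrxd wpvtu ywmi trj bvo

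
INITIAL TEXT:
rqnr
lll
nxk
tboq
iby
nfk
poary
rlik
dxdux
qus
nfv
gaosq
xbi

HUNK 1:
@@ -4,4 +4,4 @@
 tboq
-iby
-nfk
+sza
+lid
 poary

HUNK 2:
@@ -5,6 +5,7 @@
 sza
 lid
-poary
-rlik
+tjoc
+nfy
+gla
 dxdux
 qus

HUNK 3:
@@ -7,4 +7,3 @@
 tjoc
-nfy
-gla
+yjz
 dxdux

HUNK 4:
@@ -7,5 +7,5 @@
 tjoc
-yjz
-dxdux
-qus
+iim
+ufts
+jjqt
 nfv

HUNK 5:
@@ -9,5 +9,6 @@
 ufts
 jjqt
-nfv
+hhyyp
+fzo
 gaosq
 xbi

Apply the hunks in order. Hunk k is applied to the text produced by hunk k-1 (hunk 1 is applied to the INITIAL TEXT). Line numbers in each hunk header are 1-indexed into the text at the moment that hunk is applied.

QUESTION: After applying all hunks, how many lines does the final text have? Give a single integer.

Answer: 14

Derivation:
Hunk 1: at line 4 remove [iby,nfk] add [sza,lid] -> 13 lines: rqnr lll nxk tboq sza lid poary rlik dxdux qus nfv gaosq xbi
Hunk 2: at line 5 remove [poary,rlik] add [tjoc,nfy,gla] -> 14 lines: rqnr lll nxk tboq sza lid tjoc nfy gla dxdux qus nfv gaosq xbi
Hunk 3: at line 7 remove [nfy,gla] add [yjz] -> 13 lines: rqnr lll nxk tboq sza lid tjoc yjz dxdux qus nfv gaosq xbi
Hunk 4: at line 7 remove [yjz,dxdux,qus] add [iim,ufts,jjqt] -> 13 lines: rqnr lll nxk tboq sza lid tjoc iim ufts jjqt nfv gaosq xbi
Hunk 5: at line 9 remove [nfv] add [hhyyp,fzo] -> 14 lines: rqnr lll nxk tboq sza lid tjoc iim ufts jjqt hhyyp fzo gaosq xbi
Final line count: 14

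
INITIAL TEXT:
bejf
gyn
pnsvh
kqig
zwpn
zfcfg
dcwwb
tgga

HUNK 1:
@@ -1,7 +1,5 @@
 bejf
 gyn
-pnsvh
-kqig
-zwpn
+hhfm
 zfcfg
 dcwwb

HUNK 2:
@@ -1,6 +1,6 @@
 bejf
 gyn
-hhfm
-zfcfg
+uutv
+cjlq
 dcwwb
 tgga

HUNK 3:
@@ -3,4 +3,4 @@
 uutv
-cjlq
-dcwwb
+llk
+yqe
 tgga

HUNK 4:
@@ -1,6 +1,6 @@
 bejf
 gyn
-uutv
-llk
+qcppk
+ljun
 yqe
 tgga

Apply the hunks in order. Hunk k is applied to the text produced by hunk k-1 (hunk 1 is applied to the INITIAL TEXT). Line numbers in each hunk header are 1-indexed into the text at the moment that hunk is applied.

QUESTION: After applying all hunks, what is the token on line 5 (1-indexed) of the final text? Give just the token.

Answer: yqe

Derivation:
Hunk 1: at line 1 remove [pnsvh,kqig,zwpn] add [hhfm] -> 6 lines: bejf gyn hhfm zfcfg dcwwb tgga
Hunk 2: at line 1 remove [hhfm,zfcfg] add [uutv,cjlq] -> 6 lines: bejf gyn uutv cjlq dcwwb tgga
Hunk 3: at line 3 remove [cjlq,dcwwb] add [llk,yqe] -> 6 lines: bejf gyn uutv llk yqe tgga
Hunk 4: at line 1 remove [uutv,llk] add [qcppk,ljun] -> 6 lines: bejf gyn qcppk ljun yqe tgga
Final line 5: yqe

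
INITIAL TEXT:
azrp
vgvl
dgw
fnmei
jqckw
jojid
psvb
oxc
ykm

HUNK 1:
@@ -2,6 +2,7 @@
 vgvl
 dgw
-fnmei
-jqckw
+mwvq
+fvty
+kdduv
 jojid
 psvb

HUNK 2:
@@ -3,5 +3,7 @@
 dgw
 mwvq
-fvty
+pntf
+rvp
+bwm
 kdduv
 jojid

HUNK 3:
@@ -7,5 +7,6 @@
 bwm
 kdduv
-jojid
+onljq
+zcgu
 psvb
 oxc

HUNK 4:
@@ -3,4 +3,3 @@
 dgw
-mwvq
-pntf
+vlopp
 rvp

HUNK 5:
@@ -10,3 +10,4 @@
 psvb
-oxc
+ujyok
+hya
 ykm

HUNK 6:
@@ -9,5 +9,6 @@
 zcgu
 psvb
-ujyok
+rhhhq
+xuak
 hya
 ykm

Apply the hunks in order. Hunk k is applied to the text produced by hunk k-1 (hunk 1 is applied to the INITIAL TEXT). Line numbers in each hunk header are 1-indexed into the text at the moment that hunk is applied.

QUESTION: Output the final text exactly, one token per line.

Hunk 1: at line 2 remove [fnmei,jqckw] add [mwvq,fvty,kdduv] -> 10 lines: azrp vgvl dgw mwvq fvty kdduv jojid psvb oxc ykm
Hunk 2: at line 3 remove [fvty] add [pntf,rvp,bwm] -> 12 lines: azrp vgvl dgw mwvq pntf rvp bwm kdduv jojid psvb oxc ykm
Hunk 3: at line 7 remove [jojid] add [onljq,zcgu] -> 13 lines: azrp vgvl dgw mwvq pntf rvp bwm kdduv onljq zcgu psvb oxc ykm
Hunk 4: at line 3 remove [mwvq,pntf] add [vlopp] -> 12 lines: azrp vgvl dgw vlopp rvp bwm kdduv onljq zcgu psvb oxc ykm
Hunk 5: at line 10 remove [oxc] add [ujyok,hya] -> 13 lines: azrp vgvl dgw vlopp rvp bwm kdduv onljq zcgu psvb ujyok hya ykm
Hunk 6: at line 9 remove [ujyok] add [rhhhq,xuak] -> 14 lines: azrp vgvl dgw vlopp rvp bwm kdduv onljq zcgu psvb rhhhq xuak hya ykm

Answer: azrp
vgvl
dgw
vlopp
rvp
bwm
kdduv
onljq
zcgu
psvb
rhhhq
xuak
hya
ykm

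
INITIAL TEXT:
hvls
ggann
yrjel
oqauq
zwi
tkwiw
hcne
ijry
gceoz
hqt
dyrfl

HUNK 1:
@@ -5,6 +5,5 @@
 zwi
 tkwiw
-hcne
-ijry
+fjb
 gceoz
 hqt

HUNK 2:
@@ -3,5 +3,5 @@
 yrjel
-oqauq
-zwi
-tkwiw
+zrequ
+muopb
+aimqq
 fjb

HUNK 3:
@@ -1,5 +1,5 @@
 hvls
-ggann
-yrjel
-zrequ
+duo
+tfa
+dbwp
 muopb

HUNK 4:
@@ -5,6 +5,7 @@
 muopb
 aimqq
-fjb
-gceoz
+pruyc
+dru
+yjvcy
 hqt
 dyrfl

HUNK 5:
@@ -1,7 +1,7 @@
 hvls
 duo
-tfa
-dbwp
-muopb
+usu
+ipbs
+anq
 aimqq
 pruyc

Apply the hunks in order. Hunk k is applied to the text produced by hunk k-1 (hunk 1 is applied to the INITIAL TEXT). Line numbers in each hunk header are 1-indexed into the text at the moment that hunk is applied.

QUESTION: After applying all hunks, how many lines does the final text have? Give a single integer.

Hunk 1: at line 5 remove [hcne,ijry] add [fjb] -> 10 lines: hvls ggann yrjel oqauq zwi tkwiw fjb gceoz hqt dyrfl
Hunk 2: at line 3 remove [oqauq,zwi,tkwiw] add [zrequ,muopb,aimqq] -> 10 lines: hvls ggann yrjel zrequ muopb aimqq fjb gceoz hqt dyrfl
Hunk 3: at line 1 remove [ggann,yrjel,zrequ] add [duo,tfa,dbwp] -> 10 lines: hvls duo tfa dbwp muopb aimqq fjb gceoz hqt dyrfl
Hunk 4: at line 5 remove [fjb,gceoz] add [pruyc,dru,yjvcy] -> 11 lines: hvls duo tfa dbwp muopb aimqq pruyc dru yjvcy hqt dyrfl
Hunk 5: at line 1 remove [tfa,dbwp,muopb] add [usu,ipbs,anq] -> 11 lines: hvls duo usu ipbs anq aimqq pruyc dru yjvcy hqt dyrfl
Final line count: 11

Answer: 11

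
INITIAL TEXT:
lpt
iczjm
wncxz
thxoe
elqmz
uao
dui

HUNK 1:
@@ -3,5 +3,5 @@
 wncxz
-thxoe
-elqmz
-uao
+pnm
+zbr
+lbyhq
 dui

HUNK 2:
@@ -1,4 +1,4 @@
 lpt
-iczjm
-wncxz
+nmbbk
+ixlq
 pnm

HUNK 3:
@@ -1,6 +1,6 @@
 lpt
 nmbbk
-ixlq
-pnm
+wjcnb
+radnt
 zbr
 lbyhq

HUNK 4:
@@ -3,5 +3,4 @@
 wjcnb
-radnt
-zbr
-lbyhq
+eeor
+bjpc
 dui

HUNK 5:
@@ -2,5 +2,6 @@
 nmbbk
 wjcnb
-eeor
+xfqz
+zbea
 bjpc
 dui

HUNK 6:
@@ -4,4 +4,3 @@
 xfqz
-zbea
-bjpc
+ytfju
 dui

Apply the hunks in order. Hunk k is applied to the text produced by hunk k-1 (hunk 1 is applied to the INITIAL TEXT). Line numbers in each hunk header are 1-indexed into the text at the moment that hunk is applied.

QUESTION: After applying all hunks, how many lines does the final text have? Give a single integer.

Answer: 6

Derivation:
Hunk 1: at line 3 remove [thxoe,elqmz,uao] add [pnm,zbr,lbyhq] -> 7 lines: lpt iczjm wncxz pnm zbr lbyhq dui
Hunk 2: at line 1 remove [iczjm,wncxz] add [nmbbk,ixlq] -> 7 lines: lpt nmbbk ixlq pnm zbr lbyhq dui
Hunk 3: at line 1 remove [ixlq,pnm] add [wjcnb,radnt] -> 7 lines: lpt nmbbk wjcnb radnt zbr lbyhq dui
Hunk 4: at line 3 remove [radnt,zbr,lbyhq] add [eeor,bjpc] -> 6 lines: lpt nmbbk wjcnb eeor bjpc dui
Hunk 5: at line 2 remove [eeor] add [xfqz,zbea] -> 7 lines: lpt nmbbk wjcnb xfqz zbea bjpc dui
Hunk 6: at line 4 remove [zbea,bjpc] add [ytfju] -> 6 lines: lpt nmbbk wjcnb xfqz ytfju dui
Final line count: 6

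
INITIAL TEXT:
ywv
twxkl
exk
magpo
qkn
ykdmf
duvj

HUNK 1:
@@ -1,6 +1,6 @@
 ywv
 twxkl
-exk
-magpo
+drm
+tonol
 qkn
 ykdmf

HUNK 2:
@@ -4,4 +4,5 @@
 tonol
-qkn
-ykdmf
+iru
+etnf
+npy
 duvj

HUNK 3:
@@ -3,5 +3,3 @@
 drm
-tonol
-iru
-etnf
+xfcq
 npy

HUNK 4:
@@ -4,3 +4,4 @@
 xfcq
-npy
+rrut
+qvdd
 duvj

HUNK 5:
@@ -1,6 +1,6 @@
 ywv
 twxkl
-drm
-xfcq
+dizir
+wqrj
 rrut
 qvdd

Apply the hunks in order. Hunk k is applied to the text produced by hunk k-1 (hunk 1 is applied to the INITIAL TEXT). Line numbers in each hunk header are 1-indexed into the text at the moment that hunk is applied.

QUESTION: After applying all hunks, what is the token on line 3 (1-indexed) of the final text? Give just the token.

Answer: dizir

Derivation:
Hunk 1: at line 1 remove [exk,magpo] add [drm,tonol] -> 7 lines: ywv twxkl drm tonol qkn ykdmf duvj
Hunk 2: at line 4 remove [qkn,ykdmf] add [iru,etnf,npy] -> 8 lines: ywv twxkl drm tonol iru etnf npy duvj
Hunk 3: at line 3 remove [tonol,iru,etnf] add [xfcq] -> 6 lines: ywv twxkl drm xfcq npy duvj
Hunk 4: at line 4 remove [npy] add [rrut,qvdd] -> 7 lines: ywv twxkl drm xfcq rrut qvdd duvj
Hunk 5: at line 1 remove [drm,xfcq] add [dizir,wqrj] -> 7 lines: ywv twxkl dizir wqrj rrut qvdd duvj
Final line 3: dizir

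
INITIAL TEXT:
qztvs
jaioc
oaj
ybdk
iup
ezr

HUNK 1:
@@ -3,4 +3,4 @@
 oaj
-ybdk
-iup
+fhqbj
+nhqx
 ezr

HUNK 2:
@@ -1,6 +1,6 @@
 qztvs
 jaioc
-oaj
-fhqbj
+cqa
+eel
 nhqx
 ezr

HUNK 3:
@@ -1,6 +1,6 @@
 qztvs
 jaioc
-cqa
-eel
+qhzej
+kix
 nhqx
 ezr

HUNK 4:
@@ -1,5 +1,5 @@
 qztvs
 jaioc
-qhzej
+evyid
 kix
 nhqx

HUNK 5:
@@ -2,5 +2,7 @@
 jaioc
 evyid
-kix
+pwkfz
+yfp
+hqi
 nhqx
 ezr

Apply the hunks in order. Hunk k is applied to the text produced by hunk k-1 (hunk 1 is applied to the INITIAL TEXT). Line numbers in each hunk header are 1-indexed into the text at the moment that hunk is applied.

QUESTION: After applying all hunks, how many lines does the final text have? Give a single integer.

Answer: 8

Derivation:
Hunk 1: at line 3 remove [ybdk,iup] add [fhqbj,nhqx] -> 6 lines: qztvs jaioc oaj fhqbj nhqx ezr
Hunk 2: at line 1 remove [oaj,fhqbj] add [cqa,eel] -> 6 lines: qztvs jaioc cqa eel nhqx ezr
Hunk 3: at line 1 remove [cqa,eel] add [qhzej,kix] -> 6 lines: qztvs jaioc qhzej kix nhqx ezr
Hunk 4: at line 1 remove [qhzej] add [evyid] -> 6 lines: qztvs jaioc evyid kix nhqx ezr
Hunk 5: at line 2 remove [kix] add [pwkfz,yfp,hqi] -> 8 lines: qztvs jaioc evyid pwkfz yfp hqi nhqx ezr
Final line count: 8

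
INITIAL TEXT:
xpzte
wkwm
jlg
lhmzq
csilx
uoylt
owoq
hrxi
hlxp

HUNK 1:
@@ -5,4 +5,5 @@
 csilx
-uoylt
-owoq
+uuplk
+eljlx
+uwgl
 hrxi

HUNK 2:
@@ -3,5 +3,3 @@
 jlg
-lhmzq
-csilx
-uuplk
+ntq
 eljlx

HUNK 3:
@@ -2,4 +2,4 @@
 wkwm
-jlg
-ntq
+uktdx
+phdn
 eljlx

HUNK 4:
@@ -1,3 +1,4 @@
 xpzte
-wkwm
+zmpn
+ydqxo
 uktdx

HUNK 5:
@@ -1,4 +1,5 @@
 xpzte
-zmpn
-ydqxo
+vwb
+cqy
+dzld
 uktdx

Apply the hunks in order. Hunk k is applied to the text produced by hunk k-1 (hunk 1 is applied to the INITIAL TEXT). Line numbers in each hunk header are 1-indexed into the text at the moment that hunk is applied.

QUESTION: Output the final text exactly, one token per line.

Answer: xpzte
vwb
cqy
dzld
uktdx
phdn
eljlx
uwgl
hrxi
hlxp

Derivation:
Hunk 1: at line 5 remove [uoylt,owoq] add [uuplk,eljlx,uwgl] -> 10 lines: xpzte wkwm jlg lhmzq csilx uuplk eljlx uwgl hrxi hlxp
Hunk 2: at line 3 remove [lhmzq,csilx,uuplk] add [ntq] -> 8 lines: xpzte wkwm jlg ntq eljlx uwgl hrxi hlxp
Hunk 3: at line 2 remove [jlg,ntq] add [uktdx,phdn] -> 8 lines: xpzte wkwm uktdx phdn eljlx uwgl hrxi hlxp
Hunk 4: at line 1 remove [wkwm] add [zmpn,ydqxo] -> 9 lines: xpzte zmpn ydqxo uktdx phdn eljlx uwgl hrxi hlxp
Hunk 5: at line 1 remove [zmpn,ydqxo] add [vwb,cqy,dzld] -> 10 lines: xpzte vwb cqy dzld uktdx phdn eljlx uwgl hrxi hlxp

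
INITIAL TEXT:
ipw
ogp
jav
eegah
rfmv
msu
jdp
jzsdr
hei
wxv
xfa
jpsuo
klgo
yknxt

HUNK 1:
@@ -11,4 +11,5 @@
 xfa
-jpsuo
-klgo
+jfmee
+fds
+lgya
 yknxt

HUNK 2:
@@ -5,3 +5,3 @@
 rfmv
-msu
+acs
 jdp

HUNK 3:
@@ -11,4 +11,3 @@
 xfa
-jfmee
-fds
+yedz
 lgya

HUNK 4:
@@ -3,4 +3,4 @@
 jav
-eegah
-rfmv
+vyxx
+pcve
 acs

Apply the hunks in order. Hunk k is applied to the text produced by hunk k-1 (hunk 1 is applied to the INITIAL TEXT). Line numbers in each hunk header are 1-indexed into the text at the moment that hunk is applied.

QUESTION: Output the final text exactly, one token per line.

Hunk 1: at line 11 remove [jpsuo,klgo] add [jfmee,fds,lgya] -> 15 lines: ipw ogp jav eegah rfmv msu jdp jzsdr hei wxv xfa jfmee fds lgya yknxt
Hunk 2: at line 5 remove [msu] add [acs] -> 15 lines: ipw ogp jav eegah rfmv acs jdp jzsdr hei wxv xfa jfmee fds lgya yknxt
Hunk 3: at line 11 remove [jfmee,fds] add [yedz] -> 14 lines: ipw ogp jav eegah rfmv acs jdp jzsdr hei wxv xfa yedz lgya yknxt
Hunk 4: at line 3 remove [eegah,rfmv] add [vyxx,pcve] -> 14 lines: ipw ogp jav vyxx pcve acs jdp jzsdr hei wxv xfa yedz lgya yknxt

Answer: ipw
ogp
jav
vyxx
pcve
acs
jdp
jzsdr
hei
wxv
xfa
yedz
lgya
yknxt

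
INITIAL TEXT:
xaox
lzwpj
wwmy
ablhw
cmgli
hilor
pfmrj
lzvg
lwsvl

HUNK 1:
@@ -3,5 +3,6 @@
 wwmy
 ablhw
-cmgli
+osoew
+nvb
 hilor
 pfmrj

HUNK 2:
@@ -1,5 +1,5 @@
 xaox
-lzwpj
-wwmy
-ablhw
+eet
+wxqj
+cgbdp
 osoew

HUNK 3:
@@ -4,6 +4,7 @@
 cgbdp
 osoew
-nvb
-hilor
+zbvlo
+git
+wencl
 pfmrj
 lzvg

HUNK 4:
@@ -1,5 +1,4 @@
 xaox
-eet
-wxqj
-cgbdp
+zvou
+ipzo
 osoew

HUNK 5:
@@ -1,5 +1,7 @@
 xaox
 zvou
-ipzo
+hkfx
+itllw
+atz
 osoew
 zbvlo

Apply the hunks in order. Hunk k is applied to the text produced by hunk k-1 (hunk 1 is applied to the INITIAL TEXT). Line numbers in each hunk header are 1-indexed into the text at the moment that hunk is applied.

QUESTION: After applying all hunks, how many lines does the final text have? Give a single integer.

Answer: 12

Derivation:
Hunk 1: at line 3 remove [cmgli] add [osoew,nvb] -> 10 lines: xaox lzwpj wwmy ablhw osoew nvb hilor pfmrj lzvg lwsvl
Hunk 2: at line 1 remove [lzwpj,wwmy,ablhw] add [eet,wxqj,cgbdp] -> 10 lines: xaox eet wxqj cgbdp osoew nvb hilor pfmrj lzvg lwsvl
Hunk 3: at line 4 remove [nvb,hilor] add [zbvlo,git,wencl] -> 11 lines: xaox eet wxqj cgbdp osoew zbvlo git wencl pfmrj lzvg lwsvl
Hunk 4: at line 1 remove [eet,wxqj,cgbdp] add [zvou,ipzo] -> 10 lines: xaox zvou ipzo osoew zbvlo git wencl pfmrj lzvg lwsvl
Hunk 5: at line 1 remove [ipzo] add [hkfx,itllw,atz] -> 12 lines: xaox zvou hkfx itllw atz osoew zbvlo git wencl pfmrj lzvg lwsvl
Final line count: 12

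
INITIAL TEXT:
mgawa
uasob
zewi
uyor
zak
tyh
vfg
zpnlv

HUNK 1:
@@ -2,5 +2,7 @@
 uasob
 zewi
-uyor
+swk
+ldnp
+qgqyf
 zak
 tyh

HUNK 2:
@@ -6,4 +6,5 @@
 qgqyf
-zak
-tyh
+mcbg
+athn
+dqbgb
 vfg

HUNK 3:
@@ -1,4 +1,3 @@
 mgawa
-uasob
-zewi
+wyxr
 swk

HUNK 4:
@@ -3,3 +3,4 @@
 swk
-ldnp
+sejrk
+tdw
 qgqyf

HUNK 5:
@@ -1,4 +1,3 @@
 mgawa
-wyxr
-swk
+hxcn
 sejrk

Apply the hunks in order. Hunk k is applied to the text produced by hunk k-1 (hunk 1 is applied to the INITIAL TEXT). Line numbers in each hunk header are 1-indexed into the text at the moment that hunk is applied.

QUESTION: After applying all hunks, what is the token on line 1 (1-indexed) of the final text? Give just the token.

Answer: mgawa

Derivation:
Hunk 1: at line 2 remove [uyor] add [swk,ldnp,qgqyf] -> 10 lines: mgawa uasob zewi swk ldnp qgqyf zak tyh vfg zpnlv
Hunk 2: at line 6 remove [zak,tyh] add [mcbg,athn,dqbgb] -> 11 lines: mgawa uasob zewi swk ldnp qgqyf mcbg athn dqbgb vfg zpnlv
Hunk 3: at line 1 remove [uasob,zewi] add [wyxr] -> 10 lines: mgawa wyxr swk ldnp qgqyf mcbg athn dqbgb vfg zpnlv
Hunk 4: at line 3 remove [ldnp] add [sejrk,tdw] -> 11 lines: mgawa wyxr swk sejrk tdw qgqyf mcbg athn dqbgb vfg zpnlv
Hunk 5: at line 1 remove [wyxr,swk] add [hxcn] -> 10 lines: mgawa hxcn sejrk tdw qgqyf mcbg athn dqbgb vfg zpnlv
Final line 1: mgawa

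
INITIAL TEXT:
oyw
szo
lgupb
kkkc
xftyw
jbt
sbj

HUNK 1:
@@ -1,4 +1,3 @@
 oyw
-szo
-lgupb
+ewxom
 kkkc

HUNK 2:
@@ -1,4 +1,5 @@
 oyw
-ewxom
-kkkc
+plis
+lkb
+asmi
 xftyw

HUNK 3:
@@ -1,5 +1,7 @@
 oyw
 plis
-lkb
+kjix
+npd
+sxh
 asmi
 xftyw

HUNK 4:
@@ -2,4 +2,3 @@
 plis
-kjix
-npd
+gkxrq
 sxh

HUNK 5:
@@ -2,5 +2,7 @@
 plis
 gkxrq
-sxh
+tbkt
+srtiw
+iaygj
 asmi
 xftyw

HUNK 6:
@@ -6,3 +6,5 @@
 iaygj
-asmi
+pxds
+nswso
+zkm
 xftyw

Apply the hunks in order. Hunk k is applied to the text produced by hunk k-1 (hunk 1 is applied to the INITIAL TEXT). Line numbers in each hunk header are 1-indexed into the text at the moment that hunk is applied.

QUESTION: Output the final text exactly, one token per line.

Answer: oyw
plis
gkxrq
tbkt
srtiw
iaygj
pxds
nswso
zkm
xftyw
jbt
sbj

Derivation:
Hunk 1: at line 1 remove [szo,lgupb] add [ewxom] -> 6 lines: oyw ewxom kkkc xftyw jbt sbj
Hunk 2: at line 1 remove [ewxom,kkkc] add [plis,lkb,asmi] -> 7 lines: oyw plis lkb asmi xftyw jbt sbj
Hunk 3: at line 1 remove [lkb] add [kjix,npd,sxh] -> 9 lines: oyw plis kjix npd sxh asmi xftyw jbt sbj
Hunk 4: at line 2 remove [kjix,npd] add [gkxrq] -> 8 lines: oyw plis gkxrq sxh asmi xftyw jbt sbj
Hunk 5: at line 2 remove [sxh] add [tbkt,srtiw,iaygj] -> 10 lines: oyw plis gkxrq tbkt srtiw iaygj asmi xftyw jbt sbj
Hunk 6: at line 6 remove [asmi] add [pxds,nswso,zkm] -> 12 lines: oyw plis gkxrq tbkt srtiw iaygj pxds nswso zkm xftyw jbt sbj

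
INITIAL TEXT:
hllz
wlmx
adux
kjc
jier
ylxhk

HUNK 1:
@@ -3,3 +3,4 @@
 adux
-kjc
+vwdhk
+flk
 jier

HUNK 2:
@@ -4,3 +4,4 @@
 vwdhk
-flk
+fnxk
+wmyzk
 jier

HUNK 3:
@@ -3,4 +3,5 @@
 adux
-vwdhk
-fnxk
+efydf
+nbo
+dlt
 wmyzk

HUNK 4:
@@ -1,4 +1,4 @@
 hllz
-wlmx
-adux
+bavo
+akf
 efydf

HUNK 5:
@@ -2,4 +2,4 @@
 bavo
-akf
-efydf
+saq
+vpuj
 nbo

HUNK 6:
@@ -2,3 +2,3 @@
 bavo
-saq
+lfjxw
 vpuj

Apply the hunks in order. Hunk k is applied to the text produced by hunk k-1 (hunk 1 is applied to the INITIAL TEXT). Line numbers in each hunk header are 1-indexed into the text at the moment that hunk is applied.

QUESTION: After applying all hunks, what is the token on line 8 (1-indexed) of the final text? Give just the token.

Answer: jier

Derivation:
Hunk 1: at line 3 remove [kjc] add [vwdhk,flk] -> 7 lines: hllz wlmx adux vwdhk flk jier ylxhk
Hunk 2: at line 4 remove [flk] add [fnxk,wmyzk] -> 8 lines: hllz wlmx adux vwdhk fnxk wmyzk jier ylxhk
Hunk 3: at line 3 remove [vwdhk,fnxk] add [efydf,nbo,dlt] -> 9 lines: hllz wlmx adux efydf nbo dlt wmyzk jier ylxhk
Hunk 4: at line 1 remove [wlmx,adux] add [bavo,akf] -> 9 lines: hllz bavo akf efydf nbo dlt wmyzk jier ylxhk
Hunk 5: at line 2 remove [akf,efydf] add [saq,vpuj] -> 9 lines: hllz bavo saq vpuj nbo dlt wmyzk jier ylxhk
Hunk 6: at line 2 remove [saq] add [lfjxw] -> 9 lines: hllz bavo lfjxw vpuj nbo dlt wmyzk jier ylxhk
Final line 8: jier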